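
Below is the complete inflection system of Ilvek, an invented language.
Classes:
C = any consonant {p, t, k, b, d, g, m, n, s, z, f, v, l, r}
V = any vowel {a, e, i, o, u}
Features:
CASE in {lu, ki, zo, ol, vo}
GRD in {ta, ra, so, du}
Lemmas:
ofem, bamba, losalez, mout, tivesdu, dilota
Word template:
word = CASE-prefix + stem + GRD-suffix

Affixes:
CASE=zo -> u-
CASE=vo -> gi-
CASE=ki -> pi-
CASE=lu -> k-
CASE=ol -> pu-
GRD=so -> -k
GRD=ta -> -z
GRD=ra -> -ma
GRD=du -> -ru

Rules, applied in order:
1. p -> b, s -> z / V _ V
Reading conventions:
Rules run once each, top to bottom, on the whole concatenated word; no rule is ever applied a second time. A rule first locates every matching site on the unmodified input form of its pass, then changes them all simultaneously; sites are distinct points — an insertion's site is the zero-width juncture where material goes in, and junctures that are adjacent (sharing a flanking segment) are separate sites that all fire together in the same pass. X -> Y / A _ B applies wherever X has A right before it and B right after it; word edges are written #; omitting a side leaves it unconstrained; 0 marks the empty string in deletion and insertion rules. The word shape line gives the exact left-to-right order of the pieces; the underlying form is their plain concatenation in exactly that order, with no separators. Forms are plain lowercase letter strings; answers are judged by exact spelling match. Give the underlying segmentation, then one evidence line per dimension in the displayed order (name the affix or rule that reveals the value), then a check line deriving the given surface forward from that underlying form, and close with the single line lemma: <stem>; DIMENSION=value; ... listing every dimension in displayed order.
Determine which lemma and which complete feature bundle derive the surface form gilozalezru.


underlying: gi-losalez-ru
CASE=vo - signalled by the affix gi-
GRD=du - signalled by the affix -ru
check: gilosalezru -> gilozalezru
lemma: losalez; CASE=vo; GRD=du


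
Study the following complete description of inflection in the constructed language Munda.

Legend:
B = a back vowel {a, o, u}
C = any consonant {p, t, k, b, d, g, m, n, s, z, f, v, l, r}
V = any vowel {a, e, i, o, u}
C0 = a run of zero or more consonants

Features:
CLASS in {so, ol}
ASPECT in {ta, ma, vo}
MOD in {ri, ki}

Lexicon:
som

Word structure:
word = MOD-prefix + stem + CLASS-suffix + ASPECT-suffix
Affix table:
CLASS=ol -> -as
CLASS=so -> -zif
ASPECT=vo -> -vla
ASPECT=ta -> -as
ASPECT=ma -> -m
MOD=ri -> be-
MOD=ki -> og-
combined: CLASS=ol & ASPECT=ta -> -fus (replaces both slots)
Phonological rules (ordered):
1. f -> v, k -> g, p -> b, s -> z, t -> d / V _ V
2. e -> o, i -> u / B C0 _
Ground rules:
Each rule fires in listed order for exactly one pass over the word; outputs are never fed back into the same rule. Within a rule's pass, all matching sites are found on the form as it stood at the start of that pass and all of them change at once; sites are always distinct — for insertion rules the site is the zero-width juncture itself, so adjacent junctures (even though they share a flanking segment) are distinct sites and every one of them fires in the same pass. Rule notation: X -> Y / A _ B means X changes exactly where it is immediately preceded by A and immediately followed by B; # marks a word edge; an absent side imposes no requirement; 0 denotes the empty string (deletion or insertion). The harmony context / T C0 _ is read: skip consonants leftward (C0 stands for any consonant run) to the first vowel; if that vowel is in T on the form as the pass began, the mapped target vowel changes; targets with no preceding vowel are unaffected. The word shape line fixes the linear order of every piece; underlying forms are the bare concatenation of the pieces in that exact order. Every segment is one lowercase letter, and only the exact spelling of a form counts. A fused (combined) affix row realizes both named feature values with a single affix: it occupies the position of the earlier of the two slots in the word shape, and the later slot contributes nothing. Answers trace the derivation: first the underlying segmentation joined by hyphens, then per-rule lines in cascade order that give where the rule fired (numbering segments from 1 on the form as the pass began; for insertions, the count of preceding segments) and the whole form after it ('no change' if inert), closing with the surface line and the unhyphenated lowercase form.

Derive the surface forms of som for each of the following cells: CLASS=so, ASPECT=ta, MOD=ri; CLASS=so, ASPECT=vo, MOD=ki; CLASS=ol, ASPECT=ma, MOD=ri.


cell CLASS=so, ASPECT=ta, MOD=ri:
underlying: be-som-zif-as
1. f -> v, k -> g, p -> b, s -> z, t -> d / V _ V: fires at position(s) 3, 8: bezomzivas
2. e -> o, i -> u / B C0 _: fires at position(s) 7: bezomzuvas
surface: bezomzuvas

cell CLASS=so, ASPECT=vo, MOD=ki:
underlying: og-som-zif-vla
1. f -> v, k -> g, p -> b, s -> z, t -> d / V _ V: no change
2. e -> o, i -> u / B C0 _: fires at position(s) 7: ogsomzufvla
surface: ogsomzufvla

cell CLASS=ol, ASPECT=ma, MOD=ri:
underlying: be-som-as-m
1. f -> v, k -> g, p -> b, s -> z, t -> d / V _ V: fires at position(s) 3: bezomasm
2. e -> o, i -> u / B C0 _: no change
surface: bezomasm


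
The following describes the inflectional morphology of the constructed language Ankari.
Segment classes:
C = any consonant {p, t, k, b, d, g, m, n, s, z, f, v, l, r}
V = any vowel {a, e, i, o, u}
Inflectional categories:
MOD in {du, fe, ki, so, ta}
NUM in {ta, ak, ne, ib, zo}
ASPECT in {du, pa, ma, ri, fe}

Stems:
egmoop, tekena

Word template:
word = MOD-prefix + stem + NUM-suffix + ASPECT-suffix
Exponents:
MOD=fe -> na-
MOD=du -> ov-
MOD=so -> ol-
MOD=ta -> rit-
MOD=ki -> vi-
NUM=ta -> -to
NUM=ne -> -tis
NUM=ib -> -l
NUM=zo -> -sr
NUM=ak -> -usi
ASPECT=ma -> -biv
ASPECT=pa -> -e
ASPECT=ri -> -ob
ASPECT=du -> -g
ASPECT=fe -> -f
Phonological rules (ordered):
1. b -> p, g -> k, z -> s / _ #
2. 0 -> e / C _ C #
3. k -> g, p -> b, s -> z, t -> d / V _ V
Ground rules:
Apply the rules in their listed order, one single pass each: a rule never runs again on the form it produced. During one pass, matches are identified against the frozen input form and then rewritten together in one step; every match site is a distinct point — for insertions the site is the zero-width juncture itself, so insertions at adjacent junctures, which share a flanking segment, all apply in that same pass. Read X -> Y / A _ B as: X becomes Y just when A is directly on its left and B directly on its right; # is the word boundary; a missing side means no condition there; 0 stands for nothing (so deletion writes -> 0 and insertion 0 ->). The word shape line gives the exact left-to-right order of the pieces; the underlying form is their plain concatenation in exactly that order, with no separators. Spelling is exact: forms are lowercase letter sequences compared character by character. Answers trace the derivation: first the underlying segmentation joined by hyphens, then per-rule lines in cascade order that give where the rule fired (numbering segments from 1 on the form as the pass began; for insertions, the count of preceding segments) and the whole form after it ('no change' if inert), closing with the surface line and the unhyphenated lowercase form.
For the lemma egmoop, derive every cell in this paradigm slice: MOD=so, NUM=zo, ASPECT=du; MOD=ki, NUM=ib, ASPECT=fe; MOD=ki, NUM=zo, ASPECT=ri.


cell MOD=so, NUM=zo, ASPECT=du:
underlying: ol-egmoop-sr-g
1. b -> p, g -> k, z -> s / _ #: fires at position(s) 11: olegmoopsrk
2. 0 -> e / C _ C #: inserts after position(s) 10: olegmoopsrek
3. k -> g, p -> b, s -> z, t -> d / V _ V: no change
surface: olegmoopsrek

cell MOD=ki, NUM=ib, ASPECT=fe:
underlying: vi-egmoop-l-f
1. b -> p, g -> k, z -> s / _ #: no change
2. 0 -> e / C _ C #: inserts after position(s) 9: viegmooplef
3. k -> g, p -> b, s -> z, t -> d / V _ V: no change
surface: viegmooplef

cell MOD=ki, NUM=zo, ASPECT=ri:
underlying: vi-egmoop-sr-ob
1. b -> p, g -> k, z -> s / _ #: fires at position(s) 12: viegmoopsrop
2. 0 -> e / C _ C #: no change
3. k -> g, p -> b, s -> z, t -> d / V _ V: no change
surface: viegmoopsrop


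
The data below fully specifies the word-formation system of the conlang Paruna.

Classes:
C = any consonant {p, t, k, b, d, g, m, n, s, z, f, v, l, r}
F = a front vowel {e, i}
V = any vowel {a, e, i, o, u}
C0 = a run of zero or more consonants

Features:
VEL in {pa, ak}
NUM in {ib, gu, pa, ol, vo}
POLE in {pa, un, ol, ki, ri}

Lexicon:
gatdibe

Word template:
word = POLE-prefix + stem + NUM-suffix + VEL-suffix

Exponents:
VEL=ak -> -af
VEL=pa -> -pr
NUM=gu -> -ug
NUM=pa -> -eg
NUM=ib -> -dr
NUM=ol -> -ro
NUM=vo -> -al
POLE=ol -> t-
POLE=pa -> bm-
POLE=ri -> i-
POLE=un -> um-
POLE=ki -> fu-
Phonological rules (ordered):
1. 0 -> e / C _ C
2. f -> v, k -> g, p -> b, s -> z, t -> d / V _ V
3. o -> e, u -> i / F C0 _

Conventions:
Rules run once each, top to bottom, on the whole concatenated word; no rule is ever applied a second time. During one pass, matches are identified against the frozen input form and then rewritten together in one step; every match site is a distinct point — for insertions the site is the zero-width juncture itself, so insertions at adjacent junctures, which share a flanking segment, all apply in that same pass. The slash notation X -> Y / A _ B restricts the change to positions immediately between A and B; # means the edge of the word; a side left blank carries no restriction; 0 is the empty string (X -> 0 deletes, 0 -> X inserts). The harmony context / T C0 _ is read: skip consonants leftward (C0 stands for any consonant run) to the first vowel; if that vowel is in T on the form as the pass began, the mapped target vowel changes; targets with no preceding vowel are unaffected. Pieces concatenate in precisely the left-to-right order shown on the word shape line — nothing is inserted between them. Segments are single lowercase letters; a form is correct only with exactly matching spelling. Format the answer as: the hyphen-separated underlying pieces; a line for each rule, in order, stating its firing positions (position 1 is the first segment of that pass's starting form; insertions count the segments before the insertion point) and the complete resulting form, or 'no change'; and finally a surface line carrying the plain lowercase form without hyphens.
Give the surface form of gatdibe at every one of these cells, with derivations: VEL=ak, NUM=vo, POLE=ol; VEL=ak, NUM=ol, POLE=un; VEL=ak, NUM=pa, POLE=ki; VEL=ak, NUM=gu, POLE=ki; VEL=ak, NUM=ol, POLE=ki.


cell VEL=ak, NUM=vo, POLE=ol:
underlying: t-gatdibe-al-af
1. 0 -> e / C _ C: inserts after position(s) 1, 4: tegatedibealaf
2. f -> v, k -> g, p -> b, s -> z, t -> d / V _ V: fires at position(s) 5: tegadedibealaf
3. o -> e, u -> i / F C0 _: no change
surface: tegadedibealaf

cell VEL=ak, NUM=ol, POLE=un:
underlying: um-gatdibe-ro-af
1. 0 -> e / C _ C: inserts after position(s) 2, 5: umegatediberoaf
2. f -> v, k -> g, p -> b, s -> z, t -> d / V _ V: fires at position(s) 6: umegadediberoaf
3. o -> e, u -> i / F C0 _: fires at position(s) 13: umegadedibereaf
surface: umegadedibereaf

cell VEL=ak, NUM=pa, POLE=ki:
underlying: fu-gatdibe-eg-af
1. 0 -> e / C _ C: inserts after position(s) 5: fugatedibeegaf
2. f -> v, k -> g, p -> b, s -> z, t -> d / V _ V: fires at position(s) 5: fugadedibeegaf
3. o -> e, u -> i / F C0 _: no change
surface: fugadedibeegaf

cell VEL=ak, NUM=gu, POLE=ki:
underlying: fu-gatdibe-ug-af
1. 0 -> e / C _ C: inserts after position(s) 5: fugatedibeugaf
2. f -> v, k -> g, p -> b, s -> z, t -> d / V _ V: fires at position(s) 5: fugadedibeugaf
3. o -> e, u -> i / F C0 _: fires at position(s) 11: fugadedibeigaf
surface: fugadedibeigaf

cell VEL=ak, NUM=ol, POLE=ki:
underlying: fu-gatdibe-ro-af
1. 0 -> e / C _ C: inserts after position(s) 5: fugatediberoaf
2. f -> v, k -> g, p -> b, s -> z, t -> d / V _ V: fires at position(s) 5: fugadediberoaf
3. o -> e, u -> i / F C0 _: fires at position(s) 12: fugadedibereaf
surface: fugadedibereaf


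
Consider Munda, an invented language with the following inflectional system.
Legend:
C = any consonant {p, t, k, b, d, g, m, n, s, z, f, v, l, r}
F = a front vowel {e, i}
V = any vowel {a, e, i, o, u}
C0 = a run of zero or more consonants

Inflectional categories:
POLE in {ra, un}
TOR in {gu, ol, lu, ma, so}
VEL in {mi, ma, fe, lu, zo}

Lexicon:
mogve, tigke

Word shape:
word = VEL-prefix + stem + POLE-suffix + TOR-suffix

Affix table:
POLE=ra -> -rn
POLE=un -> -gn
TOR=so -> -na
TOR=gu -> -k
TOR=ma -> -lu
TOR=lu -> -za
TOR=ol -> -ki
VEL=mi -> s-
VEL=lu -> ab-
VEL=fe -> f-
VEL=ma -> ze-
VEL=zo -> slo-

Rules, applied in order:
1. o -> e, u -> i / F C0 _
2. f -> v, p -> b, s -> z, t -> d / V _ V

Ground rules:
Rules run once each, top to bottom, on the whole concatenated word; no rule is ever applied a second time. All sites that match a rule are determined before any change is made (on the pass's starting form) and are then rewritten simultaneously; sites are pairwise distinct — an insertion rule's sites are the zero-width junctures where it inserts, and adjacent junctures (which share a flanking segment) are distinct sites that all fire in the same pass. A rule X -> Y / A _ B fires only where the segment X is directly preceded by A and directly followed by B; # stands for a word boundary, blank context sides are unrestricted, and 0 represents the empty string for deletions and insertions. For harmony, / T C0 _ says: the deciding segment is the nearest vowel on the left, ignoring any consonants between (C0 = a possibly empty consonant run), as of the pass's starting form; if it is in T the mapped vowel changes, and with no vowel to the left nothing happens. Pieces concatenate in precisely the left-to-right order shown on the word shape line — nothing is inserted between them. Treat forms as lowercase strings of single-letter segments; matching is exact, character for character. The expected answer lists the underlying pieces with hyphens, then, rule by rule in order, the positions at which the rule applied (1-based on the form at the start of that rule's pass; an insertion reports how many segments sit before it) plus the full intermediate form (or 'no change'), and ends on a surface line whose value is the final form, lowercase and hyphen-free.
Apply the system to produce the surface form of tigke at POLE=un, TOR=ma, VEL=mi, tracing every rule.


underlying: s-tigke-gn-lu
1. o -> e, u -> i / F C0 _: fires at position(s) 10: stigkegnli
2. f -> v, p -> b, s -> z, t -> d / V _ V: no change
surface: stigkegnli


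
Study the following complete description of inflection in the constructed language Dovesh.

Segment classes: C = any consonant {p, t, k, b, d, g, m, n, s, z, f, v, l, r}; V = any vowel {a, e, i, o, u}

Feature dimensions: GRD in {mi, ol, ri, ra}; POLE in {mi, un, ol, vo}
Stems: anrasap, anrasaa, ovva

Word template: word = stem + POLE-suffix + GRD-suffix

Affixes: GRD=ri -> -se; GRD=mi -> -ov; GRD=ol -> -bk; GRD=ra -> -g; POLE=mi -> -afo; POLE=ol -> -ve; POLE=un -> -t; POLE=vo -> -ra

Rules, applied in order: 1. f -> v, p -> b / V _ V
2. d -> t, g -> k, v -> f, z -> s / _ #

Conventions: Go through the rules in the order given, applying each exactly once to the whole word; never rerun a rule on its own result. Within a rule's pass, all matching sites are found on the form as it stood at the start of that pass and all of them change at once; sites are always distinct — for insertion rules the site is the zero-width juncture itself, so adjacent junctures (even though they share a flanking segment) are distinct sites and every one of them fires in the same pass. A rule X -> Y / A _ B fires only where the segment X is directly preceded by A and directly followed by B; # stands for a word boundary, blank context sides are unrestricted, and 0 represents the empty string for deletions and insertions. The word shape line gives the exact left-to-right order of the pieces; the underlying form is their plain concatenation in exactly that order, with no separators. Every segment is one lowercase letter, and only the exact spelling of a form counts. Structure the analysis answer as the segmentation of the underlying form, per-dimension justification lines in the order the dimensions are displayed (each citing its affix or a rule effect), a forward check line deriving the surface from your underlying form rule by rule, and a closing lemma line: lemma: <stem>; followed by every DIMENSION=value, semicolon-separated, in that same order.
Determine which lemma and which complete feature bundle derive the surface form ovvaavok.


underlying: ovva-afo-g
GRD=ra - signalled by the affix -g
POLE=mi - signalled by the affix -afo
check: ovvaafog -> ovvaavog -> ovvaavok
lemma: ovva; GRD=ra; POLE=mi


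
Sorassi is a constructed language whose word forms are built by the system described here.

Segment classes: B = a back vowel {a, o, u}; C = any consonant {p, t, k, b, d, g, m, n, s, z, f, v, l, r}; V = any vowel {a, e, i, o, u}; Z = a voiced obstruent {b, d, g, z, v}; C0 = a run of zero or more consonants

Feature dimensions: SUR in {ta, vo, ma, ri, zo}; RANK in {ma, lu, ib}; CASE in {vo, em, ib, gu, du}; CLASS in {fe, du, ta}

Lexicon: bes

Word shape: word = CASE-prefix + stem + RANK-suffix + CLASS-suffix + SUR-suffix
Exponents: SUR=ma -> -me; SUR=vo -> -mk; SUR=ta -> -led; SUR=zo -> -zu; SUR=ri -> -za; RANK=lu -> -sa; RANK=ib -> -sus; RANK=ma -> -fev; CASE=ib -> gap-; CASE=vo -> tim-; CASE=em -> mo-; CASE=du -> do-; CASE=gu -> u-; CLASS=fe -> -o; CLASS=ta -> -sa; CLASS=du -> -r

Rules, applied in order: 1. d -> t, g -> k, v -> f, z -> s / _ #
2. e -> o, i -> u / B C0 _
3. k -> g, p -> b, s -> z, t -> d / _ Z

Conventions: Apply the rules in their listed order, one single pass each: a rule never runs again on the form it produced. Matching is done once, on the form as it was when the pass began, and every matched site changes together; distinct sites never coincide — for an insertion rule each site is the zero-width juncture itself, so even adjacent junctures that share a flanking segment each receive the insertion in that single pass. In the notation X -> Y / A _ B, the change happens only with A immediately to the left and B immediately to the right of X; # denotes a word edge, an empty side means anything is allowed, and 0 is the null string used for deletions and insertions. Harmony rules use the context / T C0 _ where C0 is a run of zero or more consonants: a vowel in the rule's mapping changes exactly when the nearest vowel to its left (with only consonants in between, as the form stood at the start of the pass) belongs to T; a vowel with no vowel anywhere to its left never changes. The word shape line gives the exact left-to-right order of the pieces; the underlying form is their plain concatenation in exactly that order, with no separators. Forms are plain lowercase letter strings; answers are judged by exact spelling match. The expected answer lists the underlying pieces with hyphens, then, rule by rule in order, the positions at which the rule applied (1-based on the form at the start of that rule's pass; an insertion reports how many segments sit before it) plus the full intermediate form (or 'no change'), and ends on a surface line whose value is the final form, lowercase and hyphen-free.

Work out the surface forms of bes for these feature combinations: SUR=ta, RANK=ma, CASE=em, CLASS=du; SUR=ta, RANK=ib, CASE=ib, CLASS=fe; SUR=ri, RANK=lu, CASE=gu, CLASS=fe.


cell SUR=ta, RANK=ma, CASE=em, CLASS=du:
underlying: mo-bes-fev-r-led
1. d -> t, g -> k, v -> f, z -> s / _ #: fires at position(s) 12: mobesfevrlet
2. e -> o, i -> u / B C0 _: fires at position(s) 4: mobosfevrlet
3. k -> g, p -> b, s -> z, t -> d / _ Z: no change
surface: mobosfevrlet

cell SUR=ta, RANK=ib, CASE=ib, CLASS=fe:
underlying: gap-bes-sus-o-led
1. d -> t, g -> k, v -> f, z -> s / _ #: fires at position(s) 13: gapbessusolet
2. e -> o, i -> u / B C0 _: fires at position(s) 5, 12: gapbossusolot
3. k -> g, p -> b, s -> z, t -> d / _ Z: fires at position(s) 3: gabbossusolot
surface: gabbossusolot

cell SUR=ri, RANK=lu, CASE=gu, CLASS=fe:
underlying: u-bes-sa-o-za
1. d -> t, g -> k, v -> f, z -> s / _ #: no change
2. e -> o, i -> u / B C0 _: fires at position(s) 3: ubossaoza
3. k -> g, p -> b, s -> z, t -> d / _ Z: no change
surface: ubossaoza


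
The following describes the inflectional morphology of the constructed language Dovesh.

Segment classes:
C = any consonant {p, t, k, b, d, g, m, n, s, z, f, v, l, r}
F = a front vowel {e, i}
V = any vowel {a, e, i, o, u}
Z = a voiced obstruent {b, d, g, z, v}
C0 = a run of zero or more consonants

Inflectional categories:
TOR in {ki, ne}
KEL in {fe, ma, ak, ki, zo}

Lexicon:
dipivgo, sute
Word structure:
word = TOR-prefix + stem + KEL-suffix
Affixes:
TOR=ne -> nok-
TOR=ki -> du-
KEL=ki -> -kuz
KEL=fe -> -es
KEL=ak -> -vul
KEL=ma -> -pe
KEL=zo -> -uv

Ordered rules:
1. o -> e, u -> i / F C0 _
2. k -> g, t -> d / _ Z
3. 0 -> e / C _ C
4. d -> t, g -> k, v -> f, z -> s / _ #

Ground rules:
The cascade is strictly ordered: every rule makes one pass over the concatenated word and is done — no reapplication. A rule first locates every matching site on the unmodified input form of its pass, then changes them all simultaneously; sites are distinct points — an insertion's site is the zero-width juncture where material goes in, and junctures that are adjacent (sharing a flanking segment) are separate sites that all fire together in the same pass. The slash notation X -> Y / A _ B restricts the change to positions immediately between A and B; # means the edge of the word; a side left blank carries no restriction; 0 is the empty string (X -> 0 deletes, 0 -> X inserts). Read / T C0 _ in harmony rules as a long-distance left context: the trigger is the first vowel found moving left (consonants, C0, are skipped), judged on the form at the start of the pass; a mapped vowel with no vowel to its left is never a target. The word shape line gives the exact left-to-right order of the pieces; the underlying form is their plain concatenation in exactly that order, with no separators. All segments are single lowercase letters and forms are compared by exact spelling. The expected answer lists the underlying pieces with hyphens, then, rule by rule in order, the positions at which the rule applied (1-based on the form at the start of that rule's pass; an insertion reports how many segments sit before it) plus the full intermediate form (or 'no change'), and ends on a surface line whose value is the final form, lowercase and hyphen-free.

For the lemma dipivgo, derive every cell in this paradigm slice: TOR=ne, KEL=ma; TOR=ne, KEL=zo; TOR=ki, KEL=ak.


cell TOR=ne, KEL=ma:
underlying: nok-dipivgo-pe
1. o -> e, u -> i / F C0 _: fires at position(s) 10: nokdipivgepe
2. k -> g, t -> d / _ Z: fires at position(s) 3: nogdipivgepe
3. 0 -> e / C _ C: inserts after position(s) 3, 8: nogedipivegepe
4. d -> t, g -> k, v -> f, z -> s / _ #: no change
surface: nogedipivegepe

cell TOR=ne, KEL=zo:
underlying: nok-dipivgo-uv
1. o -> e, u -> i / F C0 _: fires at position(s) 10: nokdipivgeuv
2. k -> g, t -> d / _ Z: fires at position(s) 3: nogdipivgeuv
3. 0 -> e / C _ C: inserts after position(s) 3, 8: nogedipivegeuv
4. d -> t, g -> k, v -> f, z -> s / _ #: fires at position(s) 14: nogedipivegeuf
surface: nogedipivegeuf

cell TOR=ki, KEL=ak:
underlying: du-dipivgo-vul
1. o -> e, u -> i / F C0 _: fires at position(s) 9: dudipivgevul
2. k -> g, t -> d / _ Z: no change
3. 0 -> e / C _ C: inserts after position(s) 7: dudipivegevul
4. d -> t, g -> k, v -> f, z -> s / _ #: no change
surface: dudipivegevul


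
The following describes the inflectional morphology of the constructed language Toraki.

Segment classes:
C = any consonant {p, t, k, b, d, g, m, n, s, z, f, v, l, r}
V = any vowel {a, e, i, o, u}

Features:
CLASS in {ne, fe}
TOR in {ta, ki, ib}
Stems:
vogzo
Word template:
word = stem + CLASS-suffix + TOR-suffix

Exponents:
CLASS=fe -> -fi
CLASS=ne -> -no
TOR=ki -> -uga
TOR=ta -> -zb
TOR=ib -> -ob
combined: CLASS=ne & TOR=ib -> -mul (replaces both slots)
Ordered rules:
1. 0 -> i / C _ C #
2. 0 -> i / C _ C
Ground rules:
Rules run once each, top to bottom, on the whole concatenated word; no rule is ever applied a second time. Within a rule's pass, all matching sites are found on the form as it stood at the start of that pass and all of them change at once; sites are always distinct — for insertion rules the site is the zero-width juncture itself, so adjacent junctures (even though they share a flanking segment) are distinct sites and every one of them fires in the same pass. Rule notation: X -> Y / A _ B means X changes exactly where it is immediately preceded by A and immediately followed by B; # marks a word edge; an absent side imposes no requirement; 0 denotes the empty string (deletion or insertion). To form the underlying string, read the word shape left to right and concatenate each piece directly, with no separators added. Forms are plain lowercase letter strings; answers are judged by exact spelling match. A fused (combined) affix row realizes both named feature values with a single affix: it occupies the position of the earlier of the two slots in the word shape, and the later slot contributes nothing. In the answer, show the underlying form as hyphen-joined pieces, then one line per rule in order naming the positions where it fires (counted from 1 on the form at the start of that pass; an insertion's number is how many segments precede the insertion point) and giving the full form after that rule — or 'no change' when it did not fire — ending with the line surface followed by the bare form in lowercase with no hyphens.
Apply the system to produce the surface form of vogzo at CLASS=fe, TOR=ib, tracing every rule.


underlying: vogzo-fi-ob
1. 0 -> i / C _ C #: no change
2. 0 -> i / C _ C: inserts after position(s) 3: vogizofiob
surface: vogizofiob


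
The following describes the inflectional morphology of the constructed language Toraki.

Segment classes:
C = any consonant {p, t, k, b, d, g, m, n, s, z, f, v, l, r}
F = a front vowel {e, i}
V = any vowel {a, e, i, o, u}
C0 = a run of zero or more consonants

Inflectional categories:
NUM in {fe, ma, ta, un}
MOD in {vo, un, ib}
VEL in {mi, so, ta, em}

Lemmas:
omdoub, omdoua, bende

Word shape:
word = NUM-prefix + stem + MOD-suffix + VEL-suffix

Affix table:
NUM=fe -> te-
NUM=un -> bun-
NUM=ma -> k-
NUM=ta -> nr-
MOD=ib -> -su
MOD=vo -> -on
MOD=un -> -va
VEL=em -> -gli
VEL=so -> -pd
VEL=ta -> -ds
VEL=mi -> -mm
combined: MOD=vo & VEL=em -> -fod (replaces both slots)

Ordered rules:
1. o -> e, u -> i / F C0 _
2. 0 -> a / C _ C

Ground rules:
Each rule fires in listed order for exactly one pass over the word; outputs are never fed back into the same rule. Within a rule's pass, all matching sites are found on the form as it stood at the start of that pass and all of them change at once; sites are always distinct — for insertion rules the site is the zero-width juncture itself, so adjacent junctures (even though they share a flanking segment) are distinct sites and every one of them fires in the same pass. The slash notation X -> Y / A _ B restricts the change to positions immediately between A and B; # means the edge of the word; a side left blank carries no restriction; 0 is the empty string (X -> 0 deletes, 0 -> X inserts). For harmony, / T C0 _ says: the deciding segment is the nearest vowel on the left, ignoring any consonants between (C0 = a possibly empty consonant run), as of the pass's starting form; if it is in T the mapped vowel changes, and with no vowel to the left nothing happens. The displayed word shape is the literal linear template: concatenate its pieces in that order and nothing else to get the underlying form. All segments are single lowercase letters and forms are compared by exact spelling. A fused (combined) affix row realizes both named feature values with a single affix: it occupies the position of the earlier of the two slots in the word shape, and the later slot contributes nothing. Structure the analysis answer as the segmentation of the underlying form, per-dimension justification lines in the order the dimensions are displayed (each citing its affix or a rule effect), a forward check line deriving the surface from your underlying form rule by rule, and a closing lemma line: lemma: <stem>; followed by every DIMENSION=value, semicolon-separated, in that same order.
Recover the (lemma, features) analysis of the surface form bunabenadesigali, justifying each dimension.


underlying: bun-bende-su-gli
NUM=un - signalled by the affix bun-
MOD=ib - signalled by the affix -su
VEL=em - signalled by the affix -gli
check: bunbendesugli -> bunbendesigli -> bunabenadesigali
lemma: bende; NUM=un; MOD=ib; VEL=em


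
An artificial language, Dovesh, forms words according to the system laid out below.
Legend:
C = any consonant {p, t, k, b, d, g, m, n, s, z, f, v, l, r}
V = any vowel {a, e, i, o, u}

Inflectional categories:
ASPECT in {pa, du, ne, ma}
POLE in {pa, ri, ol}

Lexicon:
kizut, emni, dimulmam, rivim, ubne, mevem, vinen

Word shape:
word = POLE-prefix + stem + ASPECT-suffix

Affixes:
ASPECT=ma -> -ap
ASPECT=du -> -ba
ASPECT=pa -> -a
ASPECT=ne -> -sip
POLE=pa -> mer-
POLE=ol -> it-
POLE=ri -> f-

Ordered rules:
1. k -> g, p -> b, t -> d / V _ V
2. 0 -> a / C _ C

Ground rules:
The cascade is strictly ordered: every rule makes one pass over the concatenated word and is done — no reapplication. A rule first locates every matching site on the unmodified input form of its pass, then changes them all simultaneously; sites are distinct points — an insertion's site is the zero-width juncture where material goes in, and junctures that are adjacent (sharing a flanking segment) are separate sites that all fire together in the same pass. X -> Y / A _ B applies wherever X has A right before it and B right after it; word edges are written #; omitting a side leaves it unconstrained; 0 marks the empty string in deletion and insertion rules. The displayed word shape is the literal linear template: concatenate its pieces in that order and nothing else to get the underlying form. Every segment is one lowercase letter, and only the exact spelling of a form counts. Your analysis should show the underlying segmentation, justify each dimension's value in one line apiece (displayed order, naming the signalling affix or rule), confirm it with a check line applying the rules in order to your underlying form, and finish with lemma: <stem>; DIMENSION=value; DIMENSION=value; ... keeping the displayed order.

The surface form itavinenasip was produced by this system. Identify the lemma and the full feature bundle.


underlying: it-vinen-sip
ASPECT=ne - signalled by the affix -sip
POLE=ol - signalled by the affix it-
check: itvinensip -> itvinensip -> itavinenasip
lemma: vinen; ASPECT=ne; POLE=ol


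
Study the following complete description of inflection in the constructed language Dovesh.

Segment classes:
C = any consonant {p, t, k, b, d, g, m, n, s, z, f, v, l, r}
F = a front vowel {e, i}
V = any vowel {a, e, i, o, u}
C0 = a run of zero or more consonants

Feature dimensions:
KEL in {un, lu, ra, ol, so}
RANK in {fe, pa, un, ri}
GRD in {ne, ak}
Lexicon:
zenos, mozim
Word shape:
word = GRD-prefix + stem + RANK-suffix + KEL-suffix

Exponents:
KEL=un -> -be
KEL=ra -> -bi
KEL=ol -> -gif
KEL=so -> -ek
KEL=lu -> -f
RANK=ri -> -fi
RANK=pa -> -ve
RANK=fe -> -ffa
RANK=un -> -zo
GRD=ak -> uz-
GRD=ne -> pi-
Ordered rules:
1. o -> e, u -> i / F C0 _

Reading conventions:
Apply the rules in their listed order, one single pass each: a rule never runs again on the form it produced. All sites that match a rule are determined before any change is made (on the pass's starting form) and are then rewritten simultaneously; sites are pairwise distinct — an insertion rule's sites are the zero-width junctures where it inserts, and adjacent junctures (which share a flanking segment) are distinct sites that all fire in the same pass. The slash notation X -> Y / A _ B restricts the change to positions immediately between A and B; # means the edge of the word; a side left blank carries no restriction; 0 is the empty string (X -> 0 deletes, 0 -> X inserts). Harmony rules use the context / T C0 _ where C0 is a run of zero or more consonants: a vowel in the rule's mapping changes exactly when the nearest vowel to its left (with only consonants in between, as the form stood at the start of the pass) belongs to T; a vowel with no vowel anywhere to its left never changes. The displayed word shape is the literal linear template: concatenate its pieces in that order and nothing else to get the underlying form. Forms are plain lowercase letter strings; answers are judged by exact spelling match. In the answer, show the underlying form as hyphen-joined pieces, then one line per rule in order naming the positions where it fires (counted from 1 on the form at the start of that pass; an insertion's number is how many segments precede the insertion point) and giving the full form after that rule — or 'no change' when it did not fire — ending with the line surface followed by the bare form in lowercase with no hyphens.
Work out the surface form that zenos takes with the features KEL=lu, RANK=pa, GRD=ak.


underlying: uz-zenos-ve-f
1. o -> e, u -> i / F C0 _: fires at position(s) 6: uzzenesvef
surface: uzzenesvef


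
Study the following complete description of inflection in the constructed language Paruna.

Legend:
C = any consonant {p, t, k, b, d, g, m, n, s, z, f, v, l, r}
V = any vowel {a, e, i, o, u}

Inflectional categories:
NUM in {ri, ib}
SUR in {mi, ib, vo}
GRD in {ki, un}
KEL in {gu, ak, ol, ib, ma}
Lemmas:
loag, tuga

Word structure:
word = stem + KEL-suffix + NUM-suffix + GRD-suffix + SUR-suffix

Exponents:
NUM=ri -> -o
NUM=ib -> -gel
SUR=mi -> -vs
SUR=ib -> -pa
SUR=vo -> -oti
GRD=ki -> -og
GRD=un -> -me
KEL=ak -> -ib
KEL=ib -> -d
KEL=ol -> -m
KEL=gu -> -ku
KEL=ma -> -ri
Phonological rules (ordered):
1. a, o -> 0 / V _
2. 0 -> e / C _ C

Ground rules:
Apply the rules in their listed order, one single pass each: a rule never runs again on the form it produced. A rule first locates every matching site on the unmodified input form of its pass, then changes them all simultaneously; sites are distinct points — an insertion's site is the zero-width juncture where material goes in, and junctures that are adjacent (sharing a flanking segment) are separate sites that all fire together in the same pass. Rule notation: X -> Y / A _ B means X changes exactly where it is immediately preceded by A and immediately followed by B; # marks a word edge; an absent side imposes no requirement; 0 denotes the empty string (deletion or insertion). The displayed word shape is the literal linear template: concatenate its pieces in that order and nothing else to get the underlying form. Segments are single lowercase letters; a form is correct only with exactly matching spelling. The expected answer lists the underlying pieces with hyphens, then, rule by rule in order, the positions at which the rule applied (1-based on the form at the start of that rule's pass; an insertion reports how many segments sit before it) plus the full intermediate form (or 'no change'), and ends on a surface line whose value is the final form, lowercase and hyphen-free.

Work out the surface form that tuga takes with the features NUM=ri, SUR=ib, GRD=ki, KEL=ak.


underlying: tuga-ib-o-og-pa
1. a, o -> 0 / V _: fires at position(s) 8: tugaibogpa
2. 0 -> e / C _ C: inserts after position(s) 8: tugaibogepa
surface: tugaibogepa


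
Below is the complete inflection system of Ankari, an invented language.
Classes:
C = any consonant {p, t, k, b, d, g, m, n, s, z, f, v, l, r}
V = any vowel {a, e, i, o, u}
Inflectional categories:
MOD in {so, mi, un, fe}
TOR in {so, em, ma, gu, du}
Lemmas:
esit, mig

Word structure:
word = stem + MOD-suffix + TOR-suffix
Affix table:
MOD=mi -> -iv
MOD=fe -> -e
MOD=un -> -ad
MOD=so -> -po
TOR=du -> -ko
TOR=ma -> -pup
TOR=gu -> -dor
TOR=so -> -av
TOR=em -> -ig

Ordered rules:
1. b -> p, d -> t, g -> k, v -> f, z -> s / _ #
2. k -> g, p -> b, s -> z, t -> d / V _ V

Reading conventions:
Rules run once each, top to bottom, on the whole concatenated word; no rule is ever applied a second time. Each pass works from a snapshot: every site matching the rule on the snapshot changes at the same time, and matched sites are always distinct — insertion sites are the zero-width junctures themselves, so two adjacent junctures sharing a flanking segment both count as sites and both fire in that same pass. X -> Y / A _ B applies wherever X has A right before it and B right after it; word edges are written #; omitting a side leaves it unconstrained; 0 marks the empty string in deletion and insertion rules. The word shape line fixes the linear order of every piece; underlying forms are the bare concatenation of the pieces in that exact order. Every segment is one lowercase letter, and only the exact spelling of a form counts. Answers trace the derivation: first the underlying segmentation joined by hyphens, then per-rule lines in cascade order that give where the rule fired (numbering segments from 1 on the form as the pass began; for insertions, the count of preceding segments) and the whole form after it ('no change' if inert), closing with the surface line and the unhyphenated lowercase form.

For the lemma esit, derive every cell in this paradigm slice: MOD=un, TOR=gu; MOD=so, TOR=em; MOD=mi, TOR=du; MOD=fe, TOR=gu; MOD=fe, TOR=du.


cell MOD=un, TOR=gu:
underlying: esit-ad-dor
1. b -> p, d -> t, g -> k, v -> f, z -> s / _ #: no change
2. k -> g, p -> b, s -> z, t -> d / V _ V: fires at position(s) 2, 4: ezidaddor
surface: ezidaddor

cell MOD=so, TOR=em:
underlying: esit-po-ig
1. b -> p, d -> t, g -> k, v -> f, z -> s / _ #: fires at position(s) 8: esitpoik
2. k -> g, p -> b, s -> z, t -> d / V _ V: fires at position(s) 2: ezitpoik
surface: ezitpoik

cell MOD=mi, TOR=du:
underlying: esit-iv-ko
1. b -> p, d -> t, g -> k, v -> f, z -> s / _ #: no change
2. k -> g, p -> b, s -> z, t -> d / V _ V: fires at position(s) 2, 4: ezidivko
surface: ezidivko

cell MOD=fe, TOR=gu:
underlying: esit-e-dor
1. b -> p, d -> t, g -> k, v -> f, z -> s / _ #: no change
2. k -> g, p -> b, s -> z, t -> d / V _ V: fires at position(s) 2, 4: ezidedor
surface: ezidedor

cell MOD=fe, TOR=du:
underlying: esit-e-ko
1. b -> p, d -> t, g -> k, v -> f, z -> s / _ #: no change
2. k -> g, p -> b, s -> z, t -> d / V _ V: fires at position(s) 2, 4, 6: ezidego
surface: ezidego


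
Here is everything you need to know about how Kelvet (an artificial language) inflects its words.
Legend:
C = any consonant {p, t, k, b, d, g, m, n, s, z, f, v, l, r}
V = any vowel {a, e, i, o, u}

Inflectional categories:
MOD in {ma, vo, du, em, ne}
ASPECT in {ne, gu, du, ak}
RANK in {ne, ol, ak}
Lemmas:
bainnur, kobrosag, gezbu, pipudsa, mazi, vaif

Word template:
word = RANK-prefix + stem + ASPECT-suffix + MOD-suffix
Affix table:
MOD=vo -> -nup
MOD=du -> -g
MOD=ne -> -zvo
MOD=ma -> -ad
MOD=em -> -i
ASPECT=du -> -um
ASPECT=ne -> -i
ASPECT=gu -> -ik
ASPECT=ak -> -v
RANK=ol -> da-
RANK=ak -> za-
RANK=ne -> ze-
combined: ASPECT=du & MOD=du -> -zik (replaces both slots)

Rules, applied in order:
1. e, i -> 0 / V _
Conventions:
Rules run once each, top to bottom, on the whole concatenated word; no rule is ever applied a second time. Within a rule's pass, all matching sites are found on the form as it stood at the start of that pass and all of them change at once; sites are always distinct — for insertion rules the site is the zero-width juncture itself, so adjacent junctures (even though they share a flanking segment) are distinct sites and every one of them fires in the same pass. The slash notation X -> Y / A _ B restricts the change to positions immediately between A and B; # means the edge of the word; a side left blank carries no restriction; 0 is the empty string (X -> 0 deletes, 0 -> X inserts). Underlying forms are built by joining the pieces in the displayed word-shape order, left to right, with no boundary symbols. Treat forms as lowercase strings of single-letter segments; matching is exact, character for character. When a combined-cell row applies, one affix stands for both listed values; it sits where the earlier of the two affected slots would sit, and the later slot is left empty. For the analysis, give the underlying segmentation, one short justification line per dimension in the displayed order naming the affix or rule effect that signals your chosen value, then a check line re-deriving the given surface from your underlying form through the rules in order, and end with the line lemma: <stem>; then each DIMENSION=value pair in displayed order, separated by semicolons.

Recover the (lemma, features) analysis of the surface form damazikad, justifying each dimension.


underlying: da-mazi-ik-ad
MOD=ma - signalled by the affix -ad
ASPECT=gu - signalled by the affix -ik
RANK=ol - signalled by the affix da-
check: damaziikad -> damazikad
lemma: mazi; MOD=ma; ASPECT=gu; RANK=ol
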